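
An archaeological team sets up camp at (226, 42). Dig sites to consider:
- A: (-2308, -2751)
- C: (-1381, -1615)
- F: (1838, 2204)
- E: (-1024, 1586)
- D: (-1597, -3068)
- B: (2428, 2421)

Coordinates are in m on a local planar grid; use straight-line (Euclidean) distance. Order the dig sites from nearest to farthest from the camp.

E, C, F, B, D, A

Distance from the camp at (226, 42) to each:
E (-1024, 1586): 1986.6 m
C (-1381, -1615): 2308.3 m
F (1838, 2204): 2696.8 m
B (2428, 2421): 3241.7 m
D (-1597, -3068): 3604.9 m
A (-2308, -2751): 3771.2 m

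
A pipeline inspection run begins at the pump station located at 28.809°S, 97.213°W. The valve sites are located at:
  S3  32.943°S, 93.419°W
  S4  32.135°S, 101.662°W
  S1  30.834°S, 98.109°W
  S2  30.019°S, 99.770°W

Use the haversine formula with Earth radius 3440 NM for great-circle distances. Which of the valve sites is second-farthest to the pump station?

S4

Distance to each, sorted:
S3: 315.9 NM
S4: 304.7 NM
S2: 152.2 NM
S1: 130.2 NM
The second-farthest is S4 at 304.7 NM.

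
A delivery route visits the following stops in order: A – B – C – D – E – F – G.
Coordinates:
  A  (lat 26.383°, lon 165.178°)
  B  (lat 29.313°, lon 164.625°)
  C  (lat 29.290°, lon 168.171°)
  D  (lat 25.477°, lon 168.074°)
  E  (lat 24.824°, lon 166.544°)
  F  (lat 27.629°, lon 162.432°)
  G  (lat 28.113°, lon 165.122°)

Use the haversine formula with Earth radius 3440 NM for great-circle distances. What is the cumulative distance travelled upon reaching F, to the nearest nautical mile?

Leg distances:
A→B: 178.3 NM  (cumulative 178.3 NM)
B→C: 185.7 NM  (cumulative 364.0 NM)
C→D: 229.0 NM  (cumulative 593.0 NM)
D→E: 91.9 NM  (cumulative 684.9 NM)
E→F: 278.2 NM  (cumulative 963.1 NM)
Cumulative distance at F ≈ 963 NM.

963 NM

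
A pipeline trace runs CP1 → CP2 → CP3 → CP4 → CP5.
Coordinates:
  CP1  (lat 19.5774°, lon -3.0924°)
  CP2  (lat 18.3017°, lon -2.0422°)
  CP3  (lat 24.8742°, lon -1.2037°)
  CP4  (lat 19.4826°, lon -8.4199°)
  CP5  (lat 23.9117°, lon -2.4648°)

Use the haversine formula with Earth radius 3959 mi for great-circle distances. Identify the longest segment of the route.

Leg distances:
CP1→CP2: 111.7 mi
CP2→CP3: 457.3 mi
CP3→CP4: 593.1 mi
CP4→CP5: 489.6 mi
The longest leg is CP3–CP4 at 593.1 mi.

CP3–CP4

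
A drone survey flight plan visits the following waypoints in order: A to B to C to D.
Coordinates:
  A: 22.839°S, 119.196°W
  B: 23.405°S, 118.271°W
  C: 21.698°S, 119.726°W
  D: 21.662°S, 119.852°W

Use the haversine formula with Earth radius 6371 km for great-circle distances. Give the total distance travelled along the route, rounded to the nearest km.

Leg distances:
A→B: 113.6 km  (cumulative 113.6 km)
B→C: 241.6 km  (cumulative 355.2 km)
C→D: 13.6 km  (cumulative 368.8 km)
Total route length ≈ 369 km.

369 km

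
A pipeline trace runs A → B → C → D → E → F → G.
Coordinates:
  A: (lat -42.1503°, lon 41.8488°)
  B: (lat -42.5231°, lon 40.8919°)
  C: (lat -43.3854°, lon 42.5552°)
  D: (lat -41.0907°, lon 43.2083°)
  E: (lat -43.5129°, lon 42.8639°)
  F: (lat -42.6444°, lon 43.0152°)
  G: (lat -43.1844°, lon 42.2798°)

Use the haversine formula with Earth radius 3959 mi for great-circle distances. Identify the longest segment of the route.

D–E

Leg distances:
A→B: 55.2 mi
B→C: 103.1 mi
C→D: 162.0 mi
D→E: 168.3 mi
E→F: 60.5 mi
F→G: 52.7 mi
The longest leg is D–E at 168.3 mi.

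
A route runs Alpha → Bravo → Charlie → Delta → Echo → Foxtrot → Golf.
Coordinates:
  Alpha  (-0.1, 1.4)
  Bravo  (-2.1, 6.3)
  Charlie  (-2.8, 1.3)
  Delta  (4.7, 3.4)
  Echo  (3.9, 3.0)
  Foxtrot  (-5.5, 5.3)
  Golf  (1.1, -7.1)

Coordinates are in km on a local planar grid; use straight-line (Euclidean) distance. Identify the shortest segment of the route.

Delta–Echo

Leg distances:
Alpha→Bravo: 5.3 km
Bravo→Charlie: 5.0 km
Charlie→Delta: 7.8 km
Delta→Echo: 0.9 km
Echo→Foxtrot: 9.7 km
Foxtrot→Golf: 14.0 km
The shortest leg is Delta–Echo at 0.9 km.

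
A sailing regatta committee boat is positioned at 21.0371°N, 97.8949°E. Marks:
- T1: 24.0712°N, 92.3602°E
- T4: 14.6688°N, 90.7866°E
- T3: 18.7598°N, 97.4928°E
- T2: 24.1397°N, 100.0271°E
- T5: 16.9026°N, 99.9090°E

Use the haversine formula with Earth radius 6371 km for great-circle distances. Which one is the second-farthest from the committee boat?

Distance to each, sorted:
T4: 1032.8 km
T1: 660.8 km
T5: 506.1 km
T2: 408.6 km
T3: 256.7 km
The second-farthest is T1 at 660.8 km.

T1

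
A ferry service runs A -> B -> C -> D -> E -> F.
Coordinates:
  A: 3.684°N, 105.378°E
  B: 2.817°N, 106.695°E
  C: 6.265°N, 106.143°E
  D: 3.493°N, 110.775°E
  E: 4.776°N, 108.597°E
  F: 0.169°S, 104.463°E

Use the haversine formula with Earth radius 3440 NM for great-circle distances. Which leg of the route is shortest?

Leg distances:
A→B: 94.6 NM
B→C: 209.6 NM
C→D: 323.2 NM
D→E: 151.5 NM
E→F: 386.8 NM
The shortest leg is A–B at 94.6 NM.

A–B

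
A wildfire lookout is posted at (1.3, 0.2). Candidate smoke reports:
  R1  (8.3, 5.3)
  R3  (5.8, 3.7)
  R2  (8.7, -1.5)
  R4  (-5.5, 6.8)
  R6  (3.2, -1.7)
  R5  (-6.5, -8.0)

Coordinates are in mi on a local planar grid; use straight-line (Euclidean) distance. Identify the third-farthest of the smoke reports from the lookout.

Distances from the lookout ((1.3, 0.2)):
R5: 11.3 mi
R4: 9.5 mi
R1: 8.7 mi
R2: 7.6 mi
R3: 5.7 mi
R6: 2.7 mi
The third-farthest is R1 at 8.7 mi.

R1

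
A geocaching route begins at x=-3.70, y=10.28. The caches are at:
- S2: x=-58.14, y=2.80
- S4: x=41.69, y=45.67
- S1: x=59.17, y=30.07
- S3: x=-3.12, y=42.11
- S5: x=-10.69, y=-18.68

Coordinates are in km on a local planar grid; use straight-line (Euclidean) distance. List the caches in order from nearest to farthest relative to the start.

S5, S3, S2, S4, S1

Computing each straight-line distance from x=-3.70, y=10.28:
S5 x=-10.69, y=-18.68: 29.8 km
S3 x=-3.12, y=42.11: 31.8 km
S2 x=-58.14, y=2.80: 55.0 km
S4 x=41.69, y=45.67: 57.6 km
S1 x=59.17, y=30.07: 65.9 km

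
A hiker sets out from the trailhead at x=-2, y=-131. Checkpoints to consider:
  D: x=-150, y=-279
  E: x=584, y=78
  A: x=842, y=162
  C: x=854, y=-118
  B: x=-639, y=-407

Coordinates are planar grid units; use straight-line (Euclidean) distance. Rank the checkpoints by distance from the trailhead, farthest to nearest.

Distances from the trailhead:
A x=842, y=162: 893.4
C x=854, y=-118: 856.1
B x=-639, y=-407: 694.2
E x=584, y=78: 622.2
D x=-150, y=-279: 209.3

A, C, B, E, D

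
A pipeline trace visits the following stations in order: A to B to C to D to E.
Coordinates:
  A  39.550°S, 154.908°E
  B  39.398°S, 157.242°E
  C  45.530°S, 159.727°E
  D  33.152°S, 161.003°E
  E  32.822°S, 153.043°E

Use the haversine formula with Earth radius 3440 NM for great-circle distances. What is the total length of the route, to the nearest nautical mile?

Leg distances:
A→B: 108.6 NM  (cumulative 108.6 NM)
B→C: 384.2 NM  (cumulative 492.8 NM)
C→D: 745.5 NM  (cumulative 1238.3 NM)
D→E: 401.3 NM  (cumulative 1639.5 NM)
Total route length ≈ 1640 NM.

1640 NM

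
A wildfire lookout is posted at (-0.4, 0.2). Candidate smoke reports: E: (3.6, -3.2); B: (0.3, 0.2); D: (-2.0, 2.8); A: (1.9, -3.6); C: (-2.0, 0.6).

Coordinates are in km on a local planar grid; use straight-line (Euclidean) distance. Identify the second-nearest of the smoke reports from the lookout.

C

Distances from the lookout ((-0.4, 0.2)):
B: 0.7 km
C: 1.6 km
D: 3.1 km
A: 4.4 km
E: 5.2 km
The second-nearest is C at 1.6 km.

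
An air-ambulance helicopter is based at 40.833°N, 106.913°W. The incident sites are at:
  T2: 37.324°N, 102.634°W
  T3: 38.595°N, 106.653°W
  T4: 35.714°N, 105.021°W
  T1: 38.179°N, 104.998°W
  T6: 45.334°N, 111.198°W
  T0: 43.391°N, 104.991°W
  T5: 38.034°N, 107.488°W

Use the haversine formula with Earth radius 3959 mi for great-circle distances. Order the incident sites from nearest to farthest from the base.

T3, T5, T0, T1, T2, T4, T6

Computing each great-circle distance from 40.833°N, 106.913°W:
T3 38.595°N, 106.653°W: 155.3 mi
T5 38.034°N, 107.488°W: 195.8 mi
T0 43.391°N, 104.991°W: 202.3 mi
T1 38.179°N, 104.998°W: 209.9 mi
T2 37.324°N, 102.634°W: 333.8 mi
T4 35.714°N, 105.021°W: 368.3 mi
T6 45.334°N, 111.198°W: 378.7 mi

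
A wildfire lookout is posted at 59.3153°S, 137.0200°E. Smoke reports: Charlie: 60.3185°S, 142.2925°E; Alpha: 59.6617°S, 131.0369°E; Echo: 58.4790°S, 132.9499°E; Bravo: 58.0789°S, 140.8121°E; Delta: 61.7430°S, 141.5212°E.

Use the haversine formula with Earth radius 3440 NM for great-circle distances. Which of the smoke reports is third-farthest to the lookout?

Distances from the lookout (59.3153°S, 137.0200°E):
Delta: 197.2 NM
Alpha: 183.5 NM
Charlie: 170.1 NM
Bravo: 139.6 NM
Echo: 135.8 NM
The third-farthest is Charlie at 170.1 NM.

Charlie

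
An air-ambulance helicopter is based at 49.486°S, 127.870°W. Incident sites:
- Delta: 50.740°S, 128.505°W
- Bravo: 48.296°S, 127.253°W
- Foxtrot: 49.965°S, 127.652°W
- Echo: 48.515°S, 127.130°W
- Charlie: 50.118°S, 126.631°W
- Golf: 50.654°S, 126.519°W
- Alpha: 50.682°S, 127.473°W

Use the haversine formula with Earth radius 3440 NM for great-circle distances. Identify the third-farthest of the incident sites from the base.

Distance to each, sorted:
Golf: 87.3 NM
Delta: 79.2 NM
Bravo: 75.5 NM
Alpha: 73.4 NM
Echo: 65.2 NM
Charlie: 61.2 NM
Foxtrot: 30.0 NM
The third-farthest is Bravo at 75.5 NM.

Bravo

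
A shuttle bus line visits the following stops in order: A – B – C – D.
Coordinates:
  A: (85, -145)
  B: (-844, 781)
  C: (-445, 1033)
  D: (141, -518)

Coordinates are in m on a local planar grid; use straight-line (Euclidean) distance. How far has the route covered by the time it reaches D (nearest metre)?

3442 m

Leg distances:
A→B: 1311.7 m  (cumulative 1311.7 m)
B→C: 471.9 m  (cumulative 1783.6 m)
C→D: 1658.0 m  (cumulative 3441.6 m)
Cumulative distance at D ≈ 3442 m.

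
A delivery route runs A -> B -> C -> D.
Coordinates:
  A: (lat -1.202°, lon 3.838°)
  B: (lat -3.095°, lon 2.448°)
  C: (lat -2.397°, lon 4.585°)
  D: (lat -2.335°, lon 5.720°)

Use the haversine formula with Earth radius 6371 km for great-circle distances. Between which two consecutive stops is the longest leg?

Leg distances:
A→B: 261.1 km
B→C: 249.7 km
C→D: 126.3 km
The longest leg is A–B at 261.1 km.

A–B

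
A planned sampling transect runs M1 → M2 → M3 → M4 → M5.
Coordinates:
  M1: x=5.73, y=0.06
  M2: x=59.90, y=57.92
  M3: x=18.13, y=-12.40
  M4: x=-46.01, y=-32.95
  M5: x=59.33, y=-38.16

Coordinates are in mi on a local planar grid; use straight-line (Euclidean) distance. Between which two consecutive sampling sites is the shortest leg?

M3–M4

Leg distances:
M1→M2: 79.3 mi
M2→M3: 81.8 mi
M3→M4: 67.4 mi
M4→M5: 105.5 mi
The shortest leg is M3–M4 at 67.4 mi.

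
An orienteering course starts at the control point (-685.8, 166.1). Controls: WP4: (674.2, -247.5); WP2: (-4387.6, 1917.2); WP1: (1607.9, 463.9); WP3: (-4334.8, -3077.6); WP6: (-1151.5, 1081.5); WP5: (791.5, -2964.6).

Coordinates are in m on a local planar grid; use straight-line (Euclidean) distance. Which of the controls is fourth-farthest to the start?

WP1

Distances from the start ((-685.8, 166.1)):
WP3: 4882.3 m
WP2: 4095.1 m
WP5: 3461.7 m
WP1: 2313.0 m
WP4: 1421.5 m
WP6: 1027.1 m
The fourth-farthest is WP1 at 2313.0 m.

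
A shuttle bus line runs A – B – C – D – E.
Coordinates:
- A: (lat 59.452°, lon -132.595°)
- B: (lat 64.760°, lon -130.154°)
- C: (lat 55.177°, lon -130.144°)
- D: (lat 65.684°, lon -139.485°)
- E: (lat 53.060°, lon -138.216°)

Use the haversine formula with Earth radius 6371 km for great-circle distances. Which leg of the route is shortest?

A–B

Leg distances:
A→B: 603.6 km
B→C: 1065.6 km
C→D: 1272.7 km
D→E: 1405.5 km
The shortest leg is A–B at 603.6 km.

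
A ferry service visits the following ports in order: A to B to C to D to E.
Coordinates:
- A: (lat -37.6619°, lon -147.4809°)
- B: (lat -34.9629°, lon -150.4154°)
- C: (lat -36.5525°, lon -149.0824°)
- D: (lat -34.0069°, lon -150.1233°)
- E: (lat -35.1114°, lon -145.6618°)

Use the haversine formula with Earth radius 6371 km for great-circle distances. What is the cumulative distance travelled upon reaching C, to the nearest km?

613 km

Leg distances:
A→B: 399.0 km  (cumulative 399.0 km)
B→C: 213.8 km  (cumulative 612.7 km)
Cumulative distance at C ≈ 613 km.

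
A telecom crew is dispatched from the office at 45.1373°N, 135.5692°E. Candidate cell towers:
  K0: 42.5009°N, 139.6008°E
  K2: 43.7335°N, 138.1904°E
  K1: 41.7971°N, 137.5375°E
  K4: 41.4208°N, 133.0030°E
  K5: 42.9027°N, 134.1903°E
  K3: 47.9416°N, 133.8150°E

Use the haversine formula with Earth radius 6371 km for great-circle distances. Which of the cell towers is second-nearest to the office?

Distances from the office (45.1373°N, 135.5692°E):
K2: 260.1 km
K5: 271.8 km
K3: 339.4 km
K1: 403.9 km
K0: 436.4 km
K4: 462.5 km
The second-nearest is K5 at 271.8 km.

K5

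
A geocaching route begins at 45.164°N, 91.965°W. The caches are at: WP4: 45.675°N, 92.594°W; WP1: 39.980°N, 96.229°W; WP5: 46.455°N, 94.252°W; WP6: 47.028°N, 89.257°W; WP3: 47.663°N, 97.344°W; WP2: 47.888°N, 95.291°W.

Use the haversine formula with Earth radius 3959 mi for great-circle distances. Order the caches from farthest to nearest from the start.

WP1, WP3, WP2, WP6, WP5, WP4

Distances from the start:
WP1 39.980°N, 96.229°W: 418.6 mi
WP3 47.663°N, 97.344°W: 308.9 mi
WP2 47.888°N, 95.291°W: 245.8 mi
WP6 47.028°N, 89.257°W: 182.8 mi
WP5 46.455°N, 94.252°W: 141.7 mi
WP4 45.675°N, 92.594°W: 46.7 mi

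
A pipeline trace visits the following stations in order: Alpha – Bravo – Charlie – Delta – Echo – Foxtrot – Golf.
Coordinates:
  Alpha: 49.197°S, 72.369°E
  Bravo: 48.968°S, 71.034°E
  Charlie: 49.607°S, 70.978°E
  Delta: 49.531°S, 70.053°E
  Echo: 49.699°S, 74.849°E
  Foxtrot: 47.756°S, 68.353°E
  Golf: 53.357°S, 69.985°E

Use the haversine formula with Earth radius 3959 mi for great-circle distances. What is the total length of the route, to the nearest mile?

1082 mi

Leg distances:
Alpha→Bravo: 62.5 mi  (cumulative 62.5 mi)
Bravo→Charlie: 44.2 mi  (cumulative 106.7 mi)
Charlie→Delta: 41.8 mi  (cumulative 148.5 mi)
Delta→Echo: 215.0 mi  (cumulative 363.5 mi)
Echo→Foxtrot: 325.0 mi  (cumulative 688.4 mi)
Foxtrot→Golf: 393.6 mi  (cumulative 1082.0 mi)
Total route length ≈ 1082 mi.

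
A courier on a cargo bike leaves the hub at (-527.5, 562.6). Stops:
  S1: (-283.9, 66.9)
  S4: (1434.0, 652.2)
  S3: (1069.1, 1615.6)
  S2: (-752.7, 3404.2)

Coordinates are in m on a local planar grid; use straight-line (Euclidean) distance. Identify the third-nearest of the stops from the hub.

Distance to each, sorted:
S1: 552.3 m
S3: 1912.6 m
S4: 1963.5 m
S2: 2850.5 m
The third-nearest is S4 at 1963.5 m.

S4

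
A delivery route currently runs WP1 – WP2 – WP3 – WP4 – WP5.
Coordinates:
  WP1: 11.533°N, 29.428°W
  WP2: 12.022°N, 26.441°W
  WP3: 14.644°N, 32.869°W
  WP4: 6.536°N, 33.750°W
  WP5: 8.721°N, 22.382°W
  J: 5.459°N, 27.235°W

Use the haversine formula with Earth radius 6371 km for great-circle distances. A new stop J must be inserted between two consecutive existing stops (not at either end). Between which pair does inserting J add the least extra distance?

between WP4 and WP5

Added distance for inserting J between each consecutive pair:
WP1–WP2: 1122.4 km
WP2–WP3: 1173.7 km
WP3–WP4: 1016.4 km
WP4–WP5: 101.0 km
Smallest added distance is 101.0 km, inserting between WP4 and WP5.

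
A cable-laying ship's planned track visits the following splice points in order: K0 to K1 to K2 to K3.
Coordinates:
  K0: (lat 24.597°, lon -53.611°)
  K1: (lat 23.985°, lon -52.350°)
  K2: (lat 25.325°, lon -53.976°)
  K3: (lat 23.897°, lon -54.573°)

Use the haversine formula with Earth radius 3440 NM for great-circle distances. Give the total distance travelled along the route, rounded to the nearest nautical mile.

290 NM

Leg distances:
K0→K1: 78.2 NM  (cumulative 78.2 NM)
K1→K2: 119.8 NM  (cumulative 197.9 NM)
K2→K3: 91.7 NM  (cumulative 289.7 NM)
Total route length ≈ 290 NM.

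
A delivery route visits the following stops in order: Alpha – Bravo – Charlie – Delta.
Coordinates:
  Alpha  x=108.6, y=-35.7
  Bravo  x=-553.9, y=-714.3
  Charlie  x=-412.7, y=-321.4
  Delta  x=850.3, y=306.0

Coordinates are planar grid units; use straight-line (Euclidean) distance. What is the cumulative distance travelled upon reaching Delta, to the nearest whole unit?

Leg distances:
Alpha→Bravo: 948.4  (cumulative 948.4)
Bravo→Charlie: 417.5  (cumulative 1365.9)
Charlie→Delta: 1410.2  (cumulative 2776.1)
Cumulative distance at Delta ≈ 2776.

2776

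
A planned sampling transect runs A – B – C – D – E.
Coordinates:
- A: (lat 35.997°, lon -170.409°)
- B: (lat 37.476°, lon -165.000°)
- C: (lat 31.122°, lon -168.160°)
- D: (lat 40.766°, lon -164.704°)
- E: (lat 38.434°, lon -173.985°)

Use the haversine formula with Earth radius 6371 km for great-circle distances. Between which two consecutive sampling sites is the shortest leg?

A–B

Leg distances:
A→B: 509.2 km
B→C: 763.7 km
C→D: 1116.3 km
D→E: 835.9 km
The shortest leg is A–B at 509.2 km.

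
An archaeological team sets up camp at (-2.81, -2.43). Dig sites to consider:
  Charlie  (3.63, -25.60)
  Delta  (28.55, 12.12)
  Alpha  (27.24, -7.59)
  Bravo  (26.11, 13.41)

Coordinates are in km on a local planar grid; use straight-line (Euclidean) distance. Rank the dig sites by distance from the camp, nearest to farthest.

Charlie, Alpha, Bravo, Delta

Distance from the camp at (-2.81, -2.43) to each:
Charlie (3.63, -25.60): 24.0 km
Alpha (27.24, -7.59): 30.5 km
Bravo (26.11, 13.41): 33.0 km
Delta (28.55, 12.12): 34.6 km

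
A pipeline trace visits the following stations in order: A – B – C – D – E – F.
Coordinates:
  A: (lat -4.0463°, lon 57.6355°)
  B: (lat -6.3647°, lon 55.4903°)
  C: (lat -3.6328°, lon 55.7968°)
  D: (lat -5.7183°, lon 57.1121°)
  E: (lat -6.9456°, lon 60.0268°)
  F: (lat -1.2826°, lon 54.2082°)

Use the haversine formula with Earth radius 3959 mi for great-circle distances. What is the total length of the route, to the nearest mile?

Leg distances:
A→B: 217.8 mi  (cumulative 217.8 mi)
B→C: 189.9 mi  (cumulative 407.8 mi)
C→D: 170.2 mi  (cumulative 578.0 mi)
D→E: 217.4 mi  (cumulative 795.4 mi)
E→F: 560.2 mi  (cumulative 1355.5 mi)
Total route length ≈ 1356 mi.

1356 mi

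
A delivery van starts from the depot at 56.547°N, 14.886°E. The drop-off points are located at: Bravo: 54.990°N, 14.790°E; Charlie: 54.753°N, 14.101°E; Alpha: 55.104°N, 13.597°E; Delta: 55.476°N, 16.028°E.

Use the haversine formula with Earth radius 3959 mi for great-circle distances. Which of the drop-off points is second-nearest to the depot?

Distance to each, sorted:
Delta: 86.2 mi
Bravo: 107.6 mi
Alpha: 111.6 mi
Charlie: 127.7 mi
The second-nearest is Bravo at 107.6 mi.

Bravo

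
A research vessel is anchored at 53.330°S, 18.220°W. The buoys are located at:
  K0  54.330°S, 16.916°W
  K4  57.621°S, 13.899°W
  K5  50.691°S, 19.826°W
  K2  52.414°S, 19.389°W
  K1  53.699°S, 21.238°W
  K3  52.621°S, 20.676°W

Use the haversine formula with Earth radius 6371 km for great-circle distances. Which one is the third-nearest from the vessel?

Distance to each, sorted:
K2: 128.6 km
K0: 140.3 km
K3: 182.4 km
K1: 203.7 km
K5: 313.3 km
K4: 549.1 km
The third-nearest is K3 at 182.4 km.

K3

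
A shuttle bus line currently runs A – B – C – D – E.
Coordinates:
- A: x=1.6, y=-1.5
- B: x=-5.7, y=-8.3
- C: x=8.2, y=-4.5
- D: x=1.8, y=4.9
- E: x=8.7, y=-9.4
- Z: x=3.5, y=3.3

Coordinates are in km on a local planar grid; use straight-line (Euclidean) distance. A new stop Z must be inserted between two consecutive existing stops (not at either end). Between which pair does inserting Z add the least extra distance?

Added distance for inserting Z between each consecutive pair:
A–B: 10.0 km
B–C: 9.5 km
C–D: 0.1 km
D–E: 0.2 km
Smallest added distance is 0.1 km, inserting between C and D.

between C and D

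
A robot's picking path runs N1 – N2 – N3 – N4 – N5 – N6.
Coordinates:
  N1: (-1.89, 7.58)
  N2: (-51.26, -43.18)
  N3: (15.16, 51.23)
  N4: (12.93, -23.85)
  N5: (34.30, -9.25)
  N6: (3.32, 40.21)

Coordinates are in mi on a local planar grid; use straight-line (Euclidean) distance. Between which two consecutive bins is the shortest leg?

N4–N5

Leg distances:
N1→N2: 70.8 mi
N2→N3: 115.4 mi
N3→N4: 75.1 mi
N4→N5: 25.9 mi
N5→N6: 58.4 mi
The shortest leg is N4–N5 at 25.9 mi.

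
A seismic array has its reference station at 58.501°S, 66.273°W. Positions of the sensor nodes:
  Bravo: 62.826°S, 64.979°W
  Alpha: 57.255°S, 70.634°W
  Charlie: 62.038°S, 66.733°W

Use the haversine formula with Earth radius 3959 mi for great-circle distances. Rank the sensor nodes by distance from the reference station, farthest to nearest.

Computing each great-circle distance from 58.501°S, 66.273°W:
Bravo 62.826°S, 64.979°W: 302.0 mi
Charlie 62.038°S, 66.733°W: 244.9 mi
Alpha 57.255°S, 70.634°W: 181.8 mi

Bravo, Charlie, Alpha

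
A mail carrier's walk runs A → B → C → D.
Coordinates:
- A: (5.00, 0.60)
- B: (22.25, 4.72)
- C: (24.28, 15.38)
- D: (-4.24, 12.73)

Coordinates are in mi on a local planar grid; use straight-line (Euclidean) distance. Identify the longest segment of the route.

Leg distances:
A→B: 17.7 mi
B→C: 10.9 mi
C→D: 28.6 mi
The longest leg is C–D at 28.6 mi.

C–D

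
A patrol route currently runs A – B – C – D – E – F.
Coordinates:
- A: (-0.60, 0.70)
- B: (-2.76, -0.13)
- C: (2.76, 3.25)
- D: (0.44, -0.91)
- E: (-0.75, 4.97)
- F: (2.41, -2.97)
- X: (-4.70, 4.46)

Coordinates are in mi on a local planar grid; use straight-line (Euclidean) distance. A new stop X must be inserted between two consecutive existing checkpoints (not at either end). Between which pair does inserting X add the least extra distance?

between D and E

Added distance for inserting X between each consecutive pair:
A–B: 8.2 mi
B–C: 6.1 mi
C–D: 10.2 mi
D–E: 5.4 mi
E–F: 5.7 mi
Smallest added distance is 5.4 mi, inserting between D and E.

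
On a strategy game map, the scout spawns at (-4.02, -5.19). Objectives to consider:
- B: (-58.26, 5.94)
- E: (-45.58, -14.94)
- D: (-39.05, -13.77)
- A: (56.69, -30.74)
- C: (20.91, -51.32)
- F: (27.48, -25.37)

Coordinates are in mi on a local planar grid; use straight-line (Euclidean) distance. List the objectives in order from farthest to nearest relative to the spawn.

A, B, C, E, F, D

Distances from the spawn:
A (56.69, -30.74): 65.9 mi
B (-58.26, 5.94): 55.4 mi
C (20.91, -51.32): 52.4 mi
E (-45.58, -14.94): 42.7 mi
F (27.48, -25.37): 37.4 mi
D (-39.05, -13.77): 36.1 mi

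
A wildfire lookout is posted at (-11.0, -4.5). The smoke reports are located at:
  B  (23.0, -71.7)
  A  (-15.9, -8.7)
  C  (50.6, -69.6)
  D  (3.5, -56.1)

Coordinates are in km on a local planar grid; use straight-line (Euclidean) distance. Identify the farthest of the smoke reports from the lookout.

Distances from the lookout ((-11.0, -4.5)):
C: 89.6 km
B: 75.3 km
D: 53.6 km
A: 6.5 km
The farthest is C at 89.6 km.

C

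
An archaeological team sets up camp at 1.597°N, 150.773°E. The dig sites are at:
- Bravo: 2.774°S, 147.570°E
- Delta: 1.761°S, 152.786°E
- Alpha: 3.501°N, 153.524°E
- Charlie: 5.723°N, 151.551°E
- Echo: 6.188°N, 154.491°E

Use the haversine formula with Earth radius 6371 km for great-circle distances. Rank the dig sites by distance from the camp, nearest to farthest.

Alpha, Delta, Charlie, Bravo, Echo

Distance from the camp at 1.597°N, 150.773°E to each:
Alpha 3.501°N, 153.524°E: 371.8 km
Delta 1.761°S, 152.786°E: 435.3 km
Charlie 5.723°N, 151.551°E: 466.8 km
Bravo 2.774°S, 147.570°E: 602.5 km
Echo 6.188°N, 154.491°E: 656.2 km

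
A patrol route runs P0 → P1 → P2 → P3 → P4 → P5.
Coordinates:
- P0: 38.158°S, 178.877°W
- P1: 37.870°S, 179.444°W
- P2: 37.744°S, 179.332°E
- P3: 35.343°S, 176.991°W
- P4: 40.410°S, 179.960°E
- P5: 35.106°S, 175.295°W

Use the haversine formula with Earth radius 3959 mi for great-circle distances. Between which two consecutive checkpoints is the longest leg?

Leg distances:
P0→P1: 36.7 mi
P1→P2: 67.4 mi
P2→P3: 263.0 mi
P3→P4: 387.5 mi
P4→P5: 448.7 mi
The longest leg is P4–P5 at 448.7 mi.

P4–P5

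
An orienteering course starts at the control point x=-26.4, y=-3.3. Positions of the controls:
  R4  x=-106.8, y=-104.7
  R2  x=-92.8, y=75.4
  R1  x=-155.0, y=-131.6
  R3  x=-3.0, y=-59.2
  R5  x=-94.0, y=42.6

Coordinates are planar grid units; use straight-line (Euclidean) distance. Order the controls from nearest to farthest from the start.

R3, R5, R2, R4, R1

Distances from the start:
R3 x=-3.0, y=-59.2: 60.6
R5 x=-94.0, y=42.6: 81.7
R2 x=-92.8, y=75.4: 103.0
R4 x=-106.8, y=-104.7: 129.4
R1 x=-155.0, y=-131.6: 181.7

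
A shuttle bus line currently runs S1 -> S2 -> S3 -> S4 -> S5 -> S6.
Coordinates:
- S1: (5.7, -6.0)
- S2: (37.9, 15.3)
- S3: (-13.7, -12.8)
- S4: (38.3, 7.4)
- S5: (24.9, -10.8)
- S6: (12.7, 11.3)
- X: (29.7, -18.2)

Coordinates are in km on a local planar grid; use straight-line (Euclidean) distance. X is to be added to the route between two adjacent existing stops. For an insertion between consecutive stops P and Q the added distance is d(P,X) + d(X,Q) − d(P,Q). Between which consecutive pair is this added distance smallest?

between S4 and S5

Added distance for inserting X between each consecutive pair:
S1–S2: 22.8 km
S2–S3: 19.5 km
S3–S4: 15.0 km
S4–S5: 13.2 km
S5–S6: 17.6 km
Smallest added distance is 13.2 km, inserting between S4 and S5.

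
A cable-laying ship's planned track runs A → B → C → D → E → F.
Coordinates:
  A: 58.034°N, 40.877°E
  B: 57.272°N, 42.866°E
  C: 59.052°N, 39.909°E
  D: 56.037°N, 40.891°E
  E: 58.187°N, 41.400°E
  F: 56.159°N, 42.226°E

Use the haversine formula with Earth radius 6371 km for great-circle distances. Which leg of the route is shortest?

A–B

Leg distances:
A→B: 145.5 km
B→C: 263.1 km
C→D: 340.3 km
D→E: 241.0 km
E→F: 230.9 km
The shortest leg is A–B at 145.5 km.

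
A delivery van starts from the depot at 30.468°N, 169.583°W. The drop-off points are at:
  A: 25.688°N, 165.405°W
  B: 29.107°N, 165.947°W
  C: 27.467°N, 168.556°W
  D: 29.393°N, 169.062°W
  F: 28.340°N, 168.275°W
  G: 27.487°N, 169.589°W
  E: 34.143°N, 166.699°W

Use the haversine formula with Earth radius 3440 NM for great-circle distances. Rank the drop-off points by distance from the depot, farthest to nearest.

A, E, B, C, G, F, D

Distance from the depot at 30.468°N, 169.583°W to each:
A 25.688°N, 165.405°W: 362.3 NM
E 34.143°N, 166.699°W: 264.7 NM
B 29.107°N, 165.947°W: 206.3 NM
C 27.467°N, 168.556°W: 188.1 NM
G 27.487°N, 169.589°W: 179.0 NM
F 28.340°N, 168.275°W: 144.9 NM
D 29.393°N, 169.062°W: 70.0 NM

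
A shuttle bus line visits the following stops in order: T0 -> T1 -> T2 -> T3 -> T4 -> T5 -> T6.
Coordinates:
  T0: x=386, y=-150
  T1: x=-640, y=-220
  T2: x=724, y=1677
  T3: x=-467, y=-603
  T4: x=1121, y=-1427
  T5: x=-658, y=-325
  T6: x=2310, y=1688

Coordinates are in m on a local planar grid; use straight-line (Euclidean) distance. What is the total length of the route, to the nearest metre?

Leg distances:
T0→T1: 1028.4 m  (cumulative 1028.4 m)
T1→T2: 2336.5 m  (cumulative 3364.9 m)
T2→T3: 2572.3 m  (cumulative 5937.2 m)
T3→T4: 1789.1 m  (cumulative 7726.2 m)
T4→T5: 2092.7 m  (cumulative 9818.9 m)
T5→T6: 3586.3 m  (cumulative 13405.2 m)
Total route length ≈ 13405 m.

13405 m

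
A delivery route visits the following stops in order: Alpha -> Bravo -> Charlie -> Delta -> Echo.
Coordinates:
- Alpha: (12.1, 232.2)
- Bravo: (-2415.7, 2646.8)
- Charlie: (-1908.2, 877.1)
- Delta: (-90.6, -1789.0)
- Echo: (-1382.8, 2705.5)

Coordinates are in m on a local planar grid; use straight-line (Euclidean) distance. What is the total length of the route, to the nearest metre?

Leg distances:
Alpha→Bravo: 3424.1 m  (cumulative 3424.1 m)
Bravo→Charlie: 1841.0 m  (cumulative 5265.1 m)
Charlie→Delta: 3226.7 m  (cumulative 8491.9 m)
Delta→Echo: 4676.6 m  (cumulative 13168.4 m)
Total route length ≈ 13168 m.

13168 m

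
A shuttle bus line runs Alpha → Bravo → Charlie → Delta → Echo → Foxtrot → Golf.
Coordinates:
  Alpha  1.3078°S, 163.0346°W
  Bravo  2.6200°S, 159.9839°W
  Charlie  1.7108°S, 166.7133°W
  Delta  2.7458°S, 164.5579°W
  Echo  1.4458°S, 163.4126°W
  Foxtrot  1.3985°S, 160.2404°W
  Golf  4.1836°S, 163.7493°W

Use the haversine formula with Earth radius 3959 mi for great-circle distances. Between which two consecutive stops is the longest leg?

Leg distances:
Alpha→Bravo: 229.4 mi
Bravo→Charlie: 468.9 mi
Charlie→Delta: 165.1 mi
Delta→Echo: 119.7 mi
Echo→Foxtrot: 219.1 mi
Foxtrot→Golf: 309.3 mi
The longest leg is Bravo–Charlie at 468.9 mi.

Bravo–Charlie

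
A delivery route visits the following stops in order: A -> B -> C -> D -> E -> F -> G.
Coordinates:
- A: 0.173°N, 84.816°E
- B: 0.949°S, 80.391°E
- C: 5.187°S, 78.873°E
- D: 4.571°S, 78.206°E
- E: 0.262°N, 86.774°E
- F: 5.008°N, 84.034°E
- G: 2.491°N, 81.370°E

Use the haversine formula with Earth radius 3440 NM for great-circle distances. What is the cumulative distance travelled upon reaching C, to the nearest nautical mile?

Leg distances:
A→B: 274.1 NM  (cumulative 274.1 NM)
B→C: 270.2 NM  (cumulative 544.3 NM)
Cumulative distance at C ≈ 544 NM.

544 NM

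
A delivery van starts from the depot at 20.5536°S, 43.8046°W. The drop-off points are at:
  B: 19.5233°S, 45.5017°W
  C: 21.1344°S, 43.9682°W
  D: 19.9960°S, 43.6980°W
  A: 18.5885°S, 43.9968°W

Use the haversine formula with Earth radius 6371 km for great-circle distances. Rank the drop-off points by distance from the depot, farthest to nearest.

Distance from the depot at 20.5536°S, 43.8046°W to each:
A 18.5885°S, 43.9968°W: 219.4 km
B 19.5233°S, 45.5017°W: 211.1 km
C 21.1344°S, 43.9682°W: 66.8 km
D 19.9960°S, 43.6980°W: 63.0 km

A, B, C, D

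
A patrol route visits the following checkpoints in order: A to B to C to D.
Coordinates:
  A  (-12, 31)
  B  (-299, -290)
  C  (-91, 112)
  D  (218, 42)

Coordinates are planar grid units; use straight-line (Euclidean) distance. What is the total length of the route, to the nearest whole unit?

1200

Leg distances:
A→B: 430.6  (cumulative 430.6)
B→C: 452.6  (cumulative 883.2)
C→D: 316.8  (cumulative 1200.0)
Total route length ≈ 1200.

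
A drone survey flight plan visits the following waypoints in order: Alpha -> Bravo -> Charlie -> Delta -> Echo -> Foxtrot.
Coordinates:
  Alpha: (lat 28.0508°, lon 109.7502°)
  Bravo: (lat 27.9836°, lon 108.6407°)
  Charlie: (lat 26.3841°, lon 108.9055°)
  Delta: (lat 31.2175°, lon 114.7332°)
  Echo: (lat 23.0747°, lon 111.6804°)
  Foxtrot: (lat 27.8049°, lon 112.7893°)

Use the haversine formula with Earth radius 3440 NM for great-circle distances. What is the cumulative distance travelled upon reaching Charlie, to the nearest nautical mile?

Leg distances:
Alpha→Bravo: 58.9 NM  (cumulative 58.9 NM)
Bravo→Charlie: 97.1 NM  (cumulative 156.0 NM)
Cumulative distance at Charlie ≈ 156 NM.

156 NM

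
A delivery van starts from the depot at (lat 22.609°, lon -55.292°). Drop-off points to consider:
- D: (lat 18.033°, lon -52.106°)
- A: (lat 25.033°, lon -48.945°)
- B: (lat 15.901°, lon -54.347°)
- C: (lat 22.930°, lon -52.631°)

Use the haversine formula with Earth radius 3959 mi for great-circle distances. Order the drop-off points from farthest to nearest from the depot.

Distance from the depot at (lat 22.609°, lon -55.292°) to each:
B (lat 15.901°, lon -54.347°): 467.6 mi
A (lat 25.033°, lon -48.945°): 434.7 mi
D (lat 18.033°, lon -52.106°): 377.6 mi
C (lat 22.930°, lon -52.631°): 171.0 mi

B, A, D, C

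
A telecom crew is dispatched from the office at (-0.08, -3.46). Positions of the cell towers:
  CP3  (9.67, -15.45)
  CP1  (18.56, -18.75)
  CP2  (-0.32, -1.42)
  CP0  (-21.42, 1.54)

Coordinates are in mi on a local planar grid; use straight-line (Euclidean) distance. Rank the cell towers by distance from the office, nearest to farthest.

CP2, CP3, CP0, CP1

Distance from the office at (-0.08, -3.46) to each:
CP2 (-0.32, -1.42): 2.1 mi
CP3 (9.67, -15.45): 15.5 mi
CP0 (-21.42, 1.54): 21.9 mi
CP1 (18.56, -18.75): 24.1 mi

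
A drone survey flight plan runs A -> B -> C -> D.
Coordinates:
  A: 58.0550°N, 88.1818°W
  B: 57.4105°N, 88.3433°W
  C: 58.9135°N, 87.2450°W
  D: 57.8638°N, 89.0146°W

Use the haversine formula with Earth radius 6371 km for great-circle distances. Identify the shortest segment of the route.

A–B

Leg distances:
A→B: 72.3 km
B→C: 179.1 km
C→D: 155.8 km
The shortest leg is A–B at 72.3 km.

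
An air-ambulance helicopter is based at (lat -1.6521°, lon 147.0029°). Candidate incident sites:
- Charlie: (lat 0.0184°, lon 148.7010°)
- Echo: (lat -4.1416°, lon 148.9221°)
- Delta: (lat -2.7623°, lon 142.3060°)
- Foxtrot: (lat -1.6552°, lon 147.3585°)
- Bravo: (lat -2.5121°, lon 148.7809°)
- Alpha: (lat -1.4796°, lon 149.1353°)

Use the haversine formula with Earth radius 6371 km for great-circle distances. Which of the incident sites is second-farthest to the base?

Echo

Distances from the base ((lat -1.6521°, lon 147.0029°)):
Delta: 536.3 km
Echo: 349.4 km
Charlie: 264.9 km
Alpha: 237.8 km
Bravo: 219.5 km
Foxtrot: 39.5 km
The second-farthest is Echo at 349.4 km.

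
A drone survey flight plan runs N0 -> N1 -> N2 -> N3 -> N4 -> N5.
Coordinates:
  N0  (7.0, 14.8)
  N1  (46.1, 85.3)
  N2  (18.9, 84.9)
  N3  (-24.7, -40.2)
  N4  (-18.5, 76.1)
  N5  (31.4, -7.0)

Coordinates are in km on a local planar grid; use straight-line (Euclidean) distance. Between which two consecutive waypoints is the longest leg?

Leg distances:
N0→N1: 80.6 km
N1→N2: 27.2 km
N2→N3: 132.5 km
N3→N4: 116.5 km
N4→N5: 96.9 km
The longest leg is N2–N3 at 132.5 km.

N2–N3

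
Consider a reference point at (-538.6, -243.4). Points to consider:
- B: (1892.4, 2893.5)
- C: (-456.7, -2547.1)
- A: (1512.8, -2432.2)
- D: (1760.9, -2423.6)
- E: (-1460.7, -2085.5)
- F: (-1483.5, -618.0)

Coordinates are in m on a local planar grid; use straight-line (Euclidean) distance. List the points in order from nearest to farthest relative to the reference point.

F, E, C, A, D, B

Distance from the reference point at (-538.6, -243.4) to each:
F (-1483.5, -618.0): 1016.4 m
E (-1460.7, -2085.5): 2060.0 m
C (-456.7, -2547.1): 2305.2 m
A (1512.8, -2432.2): 2999.8 m
D (1760.9, -2423.6): 3168.7 m
B (1892.4, 2893.5): 3968.6 m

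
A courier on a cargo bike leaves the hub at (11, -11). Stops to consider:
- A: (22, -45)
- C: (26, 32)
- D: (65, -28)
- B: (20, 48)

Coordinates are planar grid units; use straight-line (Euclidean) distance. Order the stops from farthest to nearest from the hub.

B, D, C, A

Distance from the hub at (11, -11) to each:
B (20, 48): 59.7
D (65, -28): 56.6
C (26, 32): 45.5
A (22, -45): 35.7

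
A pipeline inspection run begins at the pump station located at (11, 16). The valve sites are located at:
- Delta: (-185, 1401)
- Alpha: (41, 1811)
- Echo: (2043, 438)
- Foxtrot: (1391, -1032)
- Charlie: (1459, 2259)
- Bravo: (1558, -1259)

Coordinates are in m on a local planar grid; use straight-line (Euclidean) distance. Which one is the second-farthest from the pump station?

Distance to each, sorted:
Charlie: 2669.8 m
Echo: 2075.4 m
Bravo: 2004.7 m
Alpha: 1795.3 m
Foxtrot: 1732.8 m
Delta: 1398.8 m
The second-farthest is Echo at 2075.4 m.

Echo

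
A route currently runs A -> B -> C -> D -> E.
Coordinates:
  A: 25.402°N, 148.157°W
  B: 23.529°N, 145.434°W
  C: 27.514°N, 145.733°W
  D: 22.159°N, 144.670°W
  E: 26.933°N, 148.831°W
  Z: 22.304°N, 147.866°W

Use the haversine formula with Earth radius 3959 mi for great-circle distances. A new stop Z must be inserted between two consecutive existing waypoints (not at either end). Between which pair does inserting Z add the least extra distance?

between D and E

Added distance for inserting Z between each consecutive pair:
A–B: 176.6 mi
B–C: 284.4 mi
C–D: 212.7 mi
D–E: 109.3 mi
Smallest added distance is 109.3 mi, inserting between D and E.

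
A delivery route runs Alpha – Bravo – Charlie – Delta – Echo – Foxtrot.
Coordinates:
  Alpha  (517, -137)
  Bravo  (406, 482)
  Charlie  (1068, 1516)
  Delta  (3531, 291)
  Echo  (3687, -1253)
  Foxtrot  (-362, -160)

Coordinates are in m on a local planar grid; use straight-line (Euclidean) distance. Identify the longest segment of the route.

Leg distances:
Alpha→Bravo: 628.9 m
Bravo→Charlie: 1227.8 m
Charlie→Delta: 2750.8 m
Delta→Echo: 1551.9 m
Echo→Foxtrot: 4193.9 m
The longest leg is Echo–Foxtrot at 4193.9 m.

Echo–Foxtrot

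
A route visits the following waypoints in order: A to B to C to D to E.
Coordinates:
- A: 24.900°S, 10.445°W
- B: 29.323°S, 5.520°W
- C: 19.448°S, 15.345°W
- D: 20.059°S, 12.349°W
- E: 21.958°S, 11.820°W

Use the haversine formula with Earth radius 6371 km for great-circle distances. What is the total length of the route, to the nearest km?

Leg distances:
A→B: 692.3 km  (cumulative 692.3 km)
B→C: 1480.3 km  (cumulative 2172.6 km)
C→D: 320.8 km  (cumulative 2493.4 km)
D→E: 218.2 km  (cumulative 2711.6 km)
Total route length ≈ 2712 km.

2712 km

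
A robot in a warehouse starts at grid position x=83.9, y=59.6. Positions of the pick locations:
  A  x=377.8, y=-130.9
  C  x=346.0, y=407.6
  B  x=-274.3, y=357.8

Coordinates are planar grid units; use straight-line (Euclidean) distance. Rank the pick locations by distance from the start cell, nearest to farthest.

Distance from the start cell at x=83.9, y=59.6 to each:
A x=377.8, y=-130.9: 350.2
C x=346.0, y=407.6: 435.7
B x=-274.3, y=357.8: 466.1

A, C, B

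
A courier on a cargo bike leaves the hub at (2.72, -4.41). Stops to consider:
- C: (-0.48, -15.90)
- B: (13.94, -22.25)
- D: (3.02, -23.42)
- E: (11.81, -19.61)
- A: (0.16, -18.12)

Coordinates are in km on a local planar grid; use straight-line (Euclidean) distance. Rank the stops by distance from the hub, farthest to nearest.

Distance from the hub at (2.72, -4.41) to each:
B (13.94, -22.25): 21.1 km
D (3.02, -23.42): 19.0 km
E (11.81, -19.61): 17.7 km
A (0.16, -18.12): 13.9 km
C (-0.48, -15.90): 11.9 km

B, D, E, A, C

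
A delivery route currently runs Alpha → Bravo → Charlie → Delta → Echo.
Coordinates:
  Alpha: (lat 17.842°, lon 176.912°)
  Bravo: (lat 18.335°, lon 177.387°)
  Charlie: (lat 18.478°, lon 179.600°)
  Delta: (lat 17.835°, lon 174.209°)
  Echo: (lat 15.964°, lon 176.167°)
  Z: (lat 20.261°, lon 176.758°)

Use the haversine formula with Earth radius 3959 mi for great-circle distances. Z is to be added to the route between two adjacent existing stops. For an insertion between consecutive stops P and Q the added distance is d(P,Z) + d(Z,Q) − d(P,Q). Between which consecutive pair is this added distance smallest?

Added distance for inserting Z between each consecutive pair:
Alpha–Bravo: 260.5 mi
Bravo–Charlie: 216.3 mi
Charlie–Delta: 102.0 mi
Delta–Echo: 352.7 mi
Smallest added distance is 102.0 mi, inserting between Charlie and Delta.

between Charlie and Delta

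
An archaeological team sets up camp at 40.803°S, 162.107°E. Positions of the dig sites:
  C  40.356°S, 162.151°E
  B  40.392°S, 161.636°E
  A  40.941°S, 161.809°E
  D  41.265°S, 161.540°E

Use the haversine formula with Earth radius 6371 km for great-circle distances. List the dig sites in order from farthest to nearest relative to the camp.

D, B, C, A

Computing each great-circle distance from 40.803°S, 162.107°E:
D 41.265°S, 161.540°E: 70.0 km
B 40.392°S, 161.636°E: 60.6 km
C 40.356°S, 162.151°E: 49.8 km
A 40.941°S, 161.809°E: 29.4 km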